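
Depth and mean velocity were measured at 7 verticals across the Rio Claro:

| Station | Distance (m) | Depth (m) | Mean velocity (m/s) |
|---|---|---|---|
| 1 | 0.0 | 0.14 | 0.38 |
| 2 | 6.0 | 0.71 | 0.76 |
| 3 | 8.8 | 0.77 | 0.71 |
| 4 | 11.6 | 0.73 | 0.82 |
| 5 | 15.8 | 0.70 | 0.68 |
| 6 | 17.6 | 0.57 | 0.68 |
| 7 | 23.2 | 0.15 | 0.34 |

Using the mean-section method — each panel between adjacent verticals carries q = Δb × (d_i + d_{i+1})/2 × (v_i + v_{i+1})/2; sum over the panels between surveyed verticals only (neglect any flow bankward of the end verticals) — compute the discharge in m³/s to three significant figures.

Panel 1-2: Δb = 6 m, d̄ = (0.14+0.71)/2 = 0.425, v̄ = (0.38+0.76)/2 = 0.57 → q = 6×0.425×0.57 = 1.454 m³/s
Panel 2-3: Δb = 2.8 m, d̄ = (0.71+0.77)/2 = 0.74, v̄ = (0.76+0.71)/2 = 0.735 → q = 2.8×0.74×0.735 = 1.523 m³/s
Panel 3-4: Δb = 2.8 m, d̄ = (0.77+0.73)/2 = 0.75, v̄ = (0.71+0.82)/2 = 0.765 → q = 2.8×0.75×0.765 = 1.607 m³/s
Panel 4-5: Δb = 4.2 m, d̄ = (0.73+0.70)/2 = 0.715, v̄ = (0.82+0.68)/2 = 0.75 → q = 4.2×0.715×0.75 = 2.252 m³/s
Panel 5-6: Δb = 1.8 m, d̄ = (0.70+0.57)/2 = 0.635, v̄ = (0.68+0.68)/2 = 0.68 → q = 1.8×0.635×0.68 = 0.7772 m³/s
Panel 6-7: Δb = 5.6 m, d̄ = (0.57+0.15)/2 = 0.36, v̄ = (0.68+0.34)/2 = 0.51 → q = 5.6×0.36×0.51 = 1.028 m³/s
Q = Σ q = 8.641 m³/s

8.64 m³/s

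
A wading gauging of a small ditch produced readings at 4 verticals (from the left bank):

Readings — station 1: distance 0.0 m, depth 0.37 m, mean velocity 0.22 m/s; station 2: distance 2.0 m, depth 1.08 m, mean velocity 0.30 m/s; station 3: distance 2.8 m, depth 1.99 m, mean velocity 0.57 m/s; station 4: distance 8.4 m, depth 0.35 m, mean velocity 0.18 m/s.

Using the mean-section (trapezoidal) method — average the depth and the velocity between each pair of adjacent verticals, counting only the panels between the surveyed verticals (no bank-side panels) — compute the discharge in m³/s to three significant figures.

Panel 1-2: Δb = 2 m, d̄ = (0.37+1.08)/2 = 0.725, v̄ = (0.22+0.30)/2 = 0.26 → q = 2×0.725×0.26 = 0.3770 m³/s
Panel 2-3: Δb = 0.8 m, d̄ = (1.08+1.99)/2 = 1.535, v̄ = (0.30+0.57)/2 = 0.435 → q = 0.8×1.535×0.435 = 0.5342 m³/s
Panel 3-4: Δb = 5.6 m, d̄ = (1.99+0.35)/2 = 1.17, v̄ = (0.57+0.18)/2 = 0.375 → q = 5.6×1.17×0.375 = 2.457 m³/s
Q = Σ q = 3.368 m³/s

3.37 m³/s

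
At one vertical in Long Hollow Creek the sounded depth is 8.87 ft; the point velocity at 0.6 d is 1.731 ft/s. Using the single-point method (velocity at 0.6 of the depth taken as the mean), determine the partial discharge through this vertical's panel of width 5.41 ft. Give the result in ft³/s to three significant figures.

v̄ = v₀.₆ = 1.731 ft/s
q = v̄ × d × w = 1.731 × 8.87 × 5.41 = 83.06 ft³/s

83.1 ft³/s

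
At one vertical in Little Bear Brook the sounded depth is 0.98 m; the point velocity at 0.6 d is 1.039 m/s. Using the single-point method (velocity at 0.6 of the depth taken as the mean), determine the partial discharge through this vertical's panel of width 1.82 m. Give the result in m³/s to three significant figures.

1.85 m³/s

v̄ = v₀.₆ = 1.039 m/s
q = v̄ × d × w = 1.039 × 0.98 × 1.82 = 1.853 m³/s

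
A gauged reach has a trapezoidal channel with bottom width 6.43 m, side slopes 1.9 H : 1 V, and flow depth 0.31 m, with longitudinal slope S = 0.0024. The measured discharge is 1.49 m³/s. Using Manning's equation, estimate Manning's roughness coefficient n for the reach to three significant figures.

A = (b + z·y)·y = (6.43 + 1.9×0.31)×0.31 = 2.176 m²
P = b + 2y√(1+z²) = 6.43 + 2×0.31×√(1+1.9²) = 7.761 m
R = A/P = 2.176/7.761 = 0.2804 m
n = (1/Q)·A·R^(2/3)·S^(1/2) = (1/1.49) × 2.176 × 0.4284 × 0.04899 = 0.03065

0.0306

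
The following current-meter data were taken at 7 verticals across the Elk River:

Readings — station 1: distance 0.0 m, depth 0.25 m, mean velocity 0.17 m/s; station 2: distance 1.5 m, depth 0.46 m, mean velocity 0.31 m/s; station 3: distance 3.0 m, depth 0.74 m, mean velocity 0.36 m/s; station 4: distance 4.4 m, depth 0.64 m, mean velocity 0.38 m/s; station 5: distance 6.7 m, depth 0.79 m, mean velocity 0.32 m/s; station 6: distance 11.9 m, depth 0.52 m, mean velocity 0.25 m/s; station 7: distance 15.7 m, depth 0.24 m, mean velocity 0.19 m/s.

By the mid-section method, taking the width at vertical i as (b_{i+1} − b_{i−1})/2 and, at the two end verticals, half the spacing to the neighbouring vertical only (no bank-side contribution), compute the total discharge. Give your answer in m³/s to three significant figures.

2.70 m³/s

w_1 = (1.5 − 0.0)/2 = 0.75 m; q_1 = 0.17 × 0.25 × 0.75 = 0.03188 m³/s
w_2 = (3.0 − 0.0)/2 = 1.5 m; q_2 = 0.31 × 0.46 × 1.5 = 0.2139 m³/s
w_3 = (4.4 − 1.5)/2 = 1.45 m; q_3 = 0.36 × 0.74 × 1.45 = 0.3863 m³/s
w_4 = (6.7 − 3.0)/2 = 1.85 m; q_4 = 0.38 × 0.64 × 1.85 = 0.4499 m³/s
w_5 = (11.9 − 4.4)/2 = 3.75 m; q_5 = 0.32 × 0.79 × 3.75 = 0.9480 m³/s
w_6 = (15.7 − 6.7)/2 = 4.5 m; q_6 = 0.25 × 0.52 × 4.5 = 0.5850 m³/s
w_7 = (15.7 − 11.9)/2 = 1.9 m; q_7 = 0.19 × 0.24 × 1.9 = 0.08664 m³/s
Q = Σ qᵢ = 2.702 m³/s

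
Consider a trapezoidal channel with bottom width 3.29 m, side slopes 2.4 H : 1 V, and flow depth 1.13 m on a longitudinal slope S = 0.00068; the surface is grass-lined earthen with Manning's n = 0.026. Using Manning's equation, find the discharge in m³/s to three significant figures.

5.56 m³/s

A = (b + z·y)·y = (3.29 + 2.4×1.13)×1.13 = 6.782 m²
P = b + 2y√(1+z²) = 3.29 + 2×1.13×√(1+2.4²) = 9.166 m
R = A/P = 6.782/9.166 = 0.7399 m
Q = (1/n)·A·R^(2/3)·S^(1/2) = (1/0.026) × 6.782 × 0.7399^(2/3) × 0.00068^(1/2) = 5.565 m³/s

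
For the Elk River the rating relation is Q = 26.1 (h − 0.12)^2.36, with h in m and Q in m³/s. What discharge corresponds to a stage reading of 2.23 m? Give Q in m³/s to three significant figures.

Q = 26.1 × (2.23 − 0.12)^2.36 = 26.1 × 2.11^2.36 = 152.0 m³/s

152 m³/s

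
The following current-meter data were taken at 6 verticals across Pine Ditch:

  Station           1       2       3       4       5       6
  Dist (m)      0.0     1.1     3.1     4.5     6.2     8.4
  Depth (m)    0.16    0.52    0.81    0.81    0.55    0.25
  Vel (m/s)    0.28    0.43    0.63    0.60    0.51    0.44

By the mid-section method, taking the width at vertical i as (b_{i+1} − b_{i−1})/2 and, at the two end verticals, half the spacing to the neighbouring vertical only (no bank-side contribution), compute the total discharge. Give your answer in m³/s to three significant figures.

w_1 = (1.1 − 0.0)/2 = 0.55 m; q_1 = 0.28 × 0.16 × 0.55 = 0.02464 m³/s
w_2 = (3.1 − 0.0)/2 = 1.55 m; q_2 = 0.43 × 0.52 × 1.55 = 0.3466 m³/s
w_3 = (4.5 − 1.1)/2 = 1.7 m; q_3 = 0.63 × 0.81 × 1.7 = 0.8675 m³/s
w_4 = (6.2 − 3.1)/2 = 1.55 m; q_4 = 0.60 × 0.81 × 1.55 = 0.7533 m³/s
w_5 = (8.4 − 4.5)/2 = 1.95 m; q_5 = 0.51 × 0.55 × 1.95 = 0.5470 m³/s
w_6 = (8.4 − 6.2)/2 = 1.1 m; q_6 = 0.44 × 0.25 × 1.1 = 0.1210 m³/s
Q = Σ qᵢ = 2.660 m³/s

2.66 m³/s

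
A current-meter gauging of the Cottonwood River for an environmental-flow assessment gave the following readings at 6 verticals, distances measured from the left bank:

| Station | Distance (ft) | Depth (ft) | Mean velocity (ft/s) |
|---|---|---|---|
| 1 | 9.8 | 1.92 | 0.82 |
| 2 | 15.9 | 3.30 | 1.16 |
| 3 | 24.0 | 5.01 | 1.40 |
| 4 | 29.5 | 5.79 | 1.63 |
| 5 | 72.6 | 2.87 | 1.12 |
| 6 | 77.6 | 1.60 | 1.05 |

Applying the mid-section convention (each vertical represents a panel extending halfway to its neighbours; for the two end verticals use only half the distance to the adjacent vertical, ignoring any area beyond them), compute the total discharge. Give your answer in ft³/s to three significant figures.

391 ft³/s

w_1 = (15.9 − 9.8)/2 = 3.05 ft; q_1 = 0.82 × 1.92 × 3.05 = 4.802 ft³/s
w_2 = (24.0 − 9.8)/2 = 7.1 ft; q_2 = 1.16 × 3.30 × 7.1 = 27.18 ft³/s
w_3 = (29.5 − 15.9)/2 = 6.8 ft; q_3 = 1.40 × 5.01 × 6.8 = 47.70 ft³/s
w_4 = (72.6 − 24.0)/2 = 24.3 ft; q_4 = 1.63 × 5.79 × 24.3 = 229.3 ft³/s
w_5 = (77.6 − 29.5)/2 = 24.05 ft; q_5 = 1.12 × 2.87 × 24.05 = 77.31 ft³/s
w_6 = (77.6 − 72.6)/2 = 2.5 ft; q_6 = 1.05 × 1.60 × 2.5 = 4.200 ft³/s
Q = Σ qᵢ = 390.5 ft³/s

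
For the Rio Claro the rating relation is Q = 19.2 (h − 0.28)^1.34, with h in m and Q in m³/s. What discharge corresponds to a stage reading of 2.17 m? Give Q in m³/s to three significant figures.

Q = 19.2 × (2.17 − 0.28)^1.34 = 19.2 × 1.89^1.34 = 45.06 m³/s

45.1 m³/s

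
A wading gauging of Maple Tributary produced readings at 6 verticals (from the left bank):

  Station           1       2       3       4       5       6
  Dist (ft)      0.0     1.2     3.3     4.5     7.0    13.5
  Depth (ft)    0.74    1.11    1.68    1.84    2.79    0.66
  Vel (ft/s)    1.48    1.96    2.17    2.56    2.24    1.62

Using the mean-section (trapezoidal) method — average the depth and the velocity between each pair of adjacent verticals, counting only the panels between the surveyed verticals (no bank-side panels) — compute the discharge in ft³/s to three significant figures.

48.5 ft³/s

Panel 1-2: Δb = 1.2 ft, d̄ = (0.74+1.11)/2 = 0.925, v̄ = (1.48+1.96)/2 = 1.72 → q = 1.2×0.925×1.72 = 1.909 ft³/s
Panel 2-3: Δb = 2.1 ft, d̄ = (1.11+1.68)/2 = 1.395, v̄ = (1.96+2.17)/2 = 2.065 → q = 2.1×1.395×2.065 = 6.049 ft³/s
Panel 3-4: Δb = 1.2 ft, d̄ = (1.68+1.84)/2 = 1.76, v̄ = (2.17+2.56)/2 = 2.365 → q = 1.2×1.76×2.365 = 4.995 ft³/s
Panel 4-5: Δb = 2.5 ft, d̄ = (1.84+2.79)/2 = 2.315, v̄ = (2.56+2.24)/2 = 2.4 → q = 2.5×2.315×2.4 = 13.89 ft³/s
Panel 5-6: Δb = 6.5 ft, d̄ = (2.79+0.66)/2 = 1.725, v̄ = (2.24+1.62)/2 = 1.93 → q = 6.5×1.725×1.93 = 21.64 ft³/s
Q = Σ q = 48.48 ft³/s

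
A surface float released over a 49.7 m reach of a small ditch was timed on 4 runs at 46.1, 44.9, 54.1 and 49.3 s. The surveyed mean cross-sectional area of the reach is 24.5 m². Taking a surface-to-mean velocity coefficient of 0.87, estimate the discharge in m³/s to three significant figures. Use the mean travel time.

t̄ = (46.1 + 44.9 + 54.1 + 49.3) / 4 = 48.6 s
v_surface = L / t̄ = 49.7 / 48.6 = 1.023 m/s
v_mean = 0.87 × 1.023 = 0.8897 m/s
Q = A × v_mean = 24.5 × 0.8897 = 21.80 m³/s

21.8 m³/s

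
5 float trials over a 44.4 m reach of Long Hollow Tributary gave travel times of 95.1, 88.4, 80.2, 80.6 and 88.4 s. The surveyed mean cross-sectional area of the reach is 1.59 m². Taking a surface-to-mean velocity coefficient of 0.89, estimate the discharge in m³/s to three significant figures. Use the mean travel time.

t̄ = (95.1 + 88.4 + 80.2 + 80.6 + 88.4) / 5 = 86.54 s
v_surface = L / t̄ = 44.4 / 86.54 = 0.5131 m/s
v_mean = 0.89 × 0.5131 = 0.4566 m/s
Q = A × v_mean = 1.59 × 0.4566 = 0.7260 m³/s

0.726 m³/s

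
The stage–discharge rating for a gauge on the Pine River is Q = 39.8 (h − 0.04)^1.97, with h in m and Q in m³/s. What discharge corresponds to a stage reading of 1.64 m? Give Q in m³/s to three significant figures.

Q = 39.8 × (1.64 − 0.04)^1.97 = 39.8 × 1.6^1.97 = 100.5 m³/s

100 m³/s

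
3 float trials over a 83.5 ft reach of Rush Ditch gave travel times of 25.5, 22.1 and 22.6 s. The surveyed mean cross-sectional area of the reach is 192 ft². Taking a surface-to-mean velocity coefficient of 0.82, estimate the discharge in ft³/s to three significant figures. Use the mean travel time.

t̄ = (25.5 + 22.1 + 22.6) / 3 = 23.4 s
v_surface = L / t̄ = 83.5 / 23.4 = 3.568 ft/s
v_mean = 0.82 × 3.568 = 2.926 ft/s
Q = A × v_mean = 192 × 2.926 = 561.8 ft³/s

562 ft³/s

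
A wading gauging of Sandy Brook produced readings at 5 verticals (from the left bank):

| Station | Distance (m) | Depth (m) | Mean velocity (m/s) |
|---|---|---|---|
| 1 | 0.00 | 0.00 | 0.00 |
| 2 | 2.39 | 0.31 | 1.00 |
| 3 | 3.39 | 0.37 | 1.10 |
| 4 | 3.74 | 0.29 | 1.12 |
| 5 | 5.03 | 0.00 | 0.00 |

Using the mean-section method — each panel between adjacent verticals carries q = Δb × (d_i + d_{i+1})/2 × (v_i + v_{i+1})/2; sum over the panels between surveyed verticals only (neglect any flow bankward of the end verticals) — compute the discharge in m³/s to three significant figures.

0.775 m³/s

Panel 1-2: Δb = 2.39 m, d̄ = (0.00+0.31)/2 = 0.155, v̄ = (0.00+1.00)/2 = 0.5 → q = 2.39×0.155×0.5 = 0.1852 m³/s
Panel 2-3: Δb = 1 m, d̄ = (0.31+0.37)/2 = 0.34, v̄ = (1.00+1.10)/2 = 1.05 → q = 1×0.34×1.05 = 0.3570 m³/s
Panel 3-4: Δb = 0.35 m, d̄ = (0.37+0.29)/2 = 0.33, v̄ = (1.10+1.12)/2 = 1.11 → q = 0.35×0.33×1.11 = 0.1282 m³/s
Panel 4-5: Δb = 1.29 m, d̄ = (0.29+0.00)/2 = 0.145, v̄ = (1.12+0.00)/2 = 0.56 → q = 1.29×0.145×0.56 = 0.1047 m³/s
Q = Σ q = 0.7752 m³/s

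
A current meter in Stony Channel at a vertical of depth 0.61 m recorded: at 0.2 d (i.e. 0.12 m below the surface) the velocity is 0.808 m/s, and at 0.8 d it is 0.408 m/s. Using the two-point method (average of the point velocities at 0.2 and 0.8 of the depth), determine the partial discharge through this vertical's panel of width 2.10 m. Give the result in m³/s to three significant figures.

v̄ = (0.808 + 0.408) / 2 = 0.6080 m/s
q = v̄ × d × w = 0.6080 × 0.61 × 2.10 = 0.7788 m³/s

0.779 m³/s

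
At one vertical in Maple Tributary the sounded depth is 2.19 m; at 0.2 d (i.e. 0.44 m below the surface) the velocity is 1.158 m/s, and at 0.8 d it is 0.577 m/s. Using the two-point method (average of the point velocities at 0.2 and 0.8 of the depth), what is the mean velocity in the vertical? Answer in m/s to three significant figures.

v̄ = (1.158 + 0.577) / 2 = 0.8675 m/s

0.868 m/s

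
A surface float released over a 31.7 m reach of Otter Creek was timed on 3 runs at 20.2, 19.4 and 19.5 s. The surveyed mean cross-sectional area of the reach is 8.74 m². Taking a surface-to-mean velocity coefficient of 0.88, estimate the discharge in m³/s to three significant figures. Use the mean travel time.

12.4 m³/s

t̄ = (20.2 + 19.4 + 19.5) / 3 = 19.7 s
v_surface = L / t̄ = 31.7 / 19.7 = 1.609 m/s
v_mean = 0.88 × 1.609 = 1.416 m/s
Q = A × v_mean = 8.74 × 1.416 = 12.38 m³/s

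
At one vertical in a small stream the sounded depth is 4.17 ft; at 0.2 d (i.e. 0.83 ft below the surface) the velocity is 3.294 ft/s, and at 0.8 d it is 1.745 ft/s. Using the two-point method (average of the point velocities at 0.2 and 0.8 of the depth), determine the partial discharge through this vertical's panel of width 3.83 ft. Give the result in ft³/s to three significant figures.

v̄ = (3.294 + 1.745) / 2 = 2.520 ft/s
q = v̄ × d × w = 2.520 × 4.17 × 3.83 = 40.24 ft³/s

40.2 ft³/s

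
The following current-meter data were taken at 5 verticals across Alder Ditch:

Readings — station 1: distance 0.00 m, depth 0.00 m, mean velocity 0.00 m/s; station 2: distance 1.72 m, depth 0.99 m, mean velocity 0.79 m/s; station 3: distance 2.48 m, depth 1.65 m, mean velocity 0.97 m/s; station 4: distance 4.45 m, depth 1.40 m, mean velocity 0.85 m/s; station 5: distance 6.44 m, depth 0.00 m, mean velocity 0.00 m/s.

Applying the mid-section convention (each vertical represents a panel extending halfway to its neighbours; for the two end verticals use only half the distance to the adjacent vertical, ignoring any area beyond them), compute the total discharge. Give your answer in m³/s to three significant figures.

5.51 m³/s

w_2 = (2.48 − 0.00)/2 = 1.24 m; q_2 = 0.79 × 0.99 × 1.24 = 0.9698 m³/s
w_3 = (4.45 − 1.72)/2 = 1.365 m; q_3 = 0.97 × 1.65 × 1.365 = 2.185 m³/s
w_4 = (6.44 − 2.48)/2 = 1.98 m; q_4 = 0.85 × 1.40 × 1.98 = 2.356 m³/s
Stations 1, 5 contribute zero (depth or velocity is 0).
Q = Σ qᵢ = 5.511 m³/s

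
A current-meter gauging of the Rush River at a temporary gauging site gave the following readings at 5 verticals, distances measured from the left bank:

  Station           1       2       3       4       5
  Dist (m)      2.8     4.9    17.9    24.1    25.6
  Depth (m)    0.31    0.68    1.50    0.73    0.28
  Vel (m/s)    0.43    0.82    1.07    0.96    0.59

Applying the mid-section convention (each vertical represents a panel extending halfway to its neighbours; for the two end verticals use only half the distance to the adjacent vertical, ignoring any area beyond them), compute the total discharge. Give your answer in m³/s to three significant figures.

22.6 m³/s

w_1 = (4.9 − 2.8)/2 = 1.05 m; q_1 = 0.43 × 0.31 × 1.05 = 0.1400 m³/s
w_2 = (17.9 − 2.8)/2 = 7.55 m; q_2 = 0.82 × 0.68 × 7.55 = 4.210 m³/s
w_3 = (24.1 − 4.9)/2 = 9.6 m; q_3 = 1.07 × 1.50 × 9.6 = 15.41 m³/s
w_4 = (25.6 − 17.9)/2 = 3.85 m; q_4 = 0.96 × 0.73 × 3.85 = 2.698 m³/s
w_5 = (25.6 − 24.1)/2 = 0.75 m; q_5 = 0.59 × 0.28 × 0.75 = 0.1239 m³/s
Q = Σ qᵢ = 22.58 m³/s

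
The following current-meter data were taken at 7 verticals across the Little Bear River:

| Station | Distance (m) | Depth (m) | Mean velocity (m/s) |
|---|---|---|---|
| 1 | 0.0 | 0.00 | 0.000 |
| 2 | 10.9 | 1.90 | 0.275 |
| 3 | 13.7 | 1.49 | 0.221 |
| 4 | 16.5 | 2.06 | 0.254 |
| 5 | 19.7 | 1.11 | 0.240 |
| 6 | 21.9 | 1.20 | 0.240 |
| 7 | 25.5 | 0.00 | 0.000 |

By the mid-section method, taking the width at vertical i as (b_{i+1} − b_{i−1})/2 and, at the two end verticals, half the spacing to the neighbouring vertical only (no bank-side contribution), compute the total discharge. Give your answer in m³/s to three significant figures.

w_2 = (13.7 − 0.0)/2 = 6.85 m; q_2 = 0.275 × 1.90 × 6.85 = 3.579 m³/s
w_3 = (16.5 − 10.9)/2 = 2.8 m; q_3 = 0.221 × 1.49 × 2.8 = 0.9220 m³/s
w_4 = (19.7 − 13.7)/2 = 3 m; q_4 = 0.254 × 2.06 × 3 = 1.570 m³/s
w_5 = (21.9 − 16.5)/2 = 2.7 m; q_5 = 0.240 × 1.11 × 2.7 = 0.7193 m³/s
w_6 = (25.5 − 19.7)/2 = 2.9 m; q_6 = 0.240 × 1.20 × 2.9 = 0.8352 m³/s
Stations 1, 7 contribute zero (depth or velocity is 0).
Q = Σ qᵢ = 7.625 m³/s

7.63 m³/s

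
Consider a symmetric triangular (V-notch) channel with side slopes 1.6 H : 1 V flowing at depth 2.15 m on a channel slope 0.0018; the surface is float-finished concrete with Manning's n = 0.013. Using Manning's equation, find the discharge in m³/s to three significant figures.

A = z·y² = 1.6×2.15² = 7.396 m²
P = 2y√(1+z²) = 2×2.15×√(1+1.6²) = 8.113 m
R = A/P = 7.396/8.113 = 0.9116 m
Q = (1/n)·A·R^(2/3)·S^(1/2) = (1/0.013) × 7.396 × 0.9116^(2/3) × 0.0018^(1/2) = 22.69 m³/s

22.7 m³/s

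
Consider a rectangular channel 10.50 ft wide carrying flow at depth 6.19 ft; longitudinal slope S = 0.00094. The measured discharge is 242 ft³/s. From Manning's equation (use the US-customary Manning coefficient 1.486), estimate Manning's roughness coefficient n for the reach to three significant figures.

A = b·y = 10.50 × 6.19 = 65.00 ft²
P = b + 2y = 10.50 + 2×6.19 = 22.88 ft
R = A/P = 65.00/22.88 = 2.841 ft
n = (1.486/Q)·A·R^(2/3)·S^(1/2) = (1.486/242) × 65.00 × 2.006 × 0.03066 = 0.02454

0.0245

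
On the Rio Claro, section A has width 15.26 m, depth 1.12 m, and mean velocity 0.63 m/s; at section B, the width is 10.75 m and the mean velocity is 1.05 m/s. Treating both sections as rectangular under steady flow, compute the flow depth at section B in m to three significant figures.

Q = A₁V₁ = (15.26×1.12) × 0.63 = 10.77 m³/s
d₂ = Q/(b₂ V₂) = 10.77/(10.75×1.05) = 0.9539 m

0.954 m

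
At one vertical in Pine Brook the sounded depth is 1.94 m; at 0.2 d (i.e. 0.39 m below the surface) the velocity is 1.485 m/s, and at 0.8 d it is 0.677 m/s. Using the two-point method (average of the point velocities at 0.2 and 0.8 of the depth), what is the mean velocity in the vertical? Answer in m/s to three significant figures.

v̄ = (1.485 + 0.677) / 2 = 1.081 m/s

1.08 m/s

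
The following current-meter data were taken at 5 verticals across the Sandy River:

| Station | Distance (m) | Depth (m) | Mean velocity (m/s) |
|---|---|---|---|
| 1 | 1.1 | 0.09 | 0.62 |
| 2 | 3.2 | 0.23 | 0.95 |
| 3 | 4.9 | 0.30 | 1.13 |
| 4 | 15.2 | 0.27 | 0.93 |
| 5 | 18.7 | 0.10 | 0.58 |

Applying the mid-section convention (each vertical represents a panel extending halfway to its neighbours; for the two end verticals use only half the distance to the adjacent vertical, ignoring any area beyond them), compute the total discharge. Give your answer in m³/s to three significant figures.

w_1 = (3.2 − 1.1)/2 = 1.05 m; q_1 = 0.62 × 0.09 × 1.05 = 0.05859 m³/s
w_2 = (4.9 − 1.1)/2 = 1.9 m; q_2 = 0.95 × 0.23 × 1.9 = 0.4152 m³/s
w_3 = (15.2 − 3.2)/2 = 6 m; q_3 = 1.13 × 0.30 × 6 = 2.034 m³/s
w_4 = (18.7 − 4.9)/2 = 6.9 m; q_4 = 0.93 × 0.27 × 6.9 = 1.733 m³/s
w_5 = (18.7 − 15.2)/2 = 1.75 m; q_5 = 0.58 × 0.10 × 1.75 = 0.1015 m³/s
Q = Σ qᵢ = 4.342 m³/s

4.34 m³/s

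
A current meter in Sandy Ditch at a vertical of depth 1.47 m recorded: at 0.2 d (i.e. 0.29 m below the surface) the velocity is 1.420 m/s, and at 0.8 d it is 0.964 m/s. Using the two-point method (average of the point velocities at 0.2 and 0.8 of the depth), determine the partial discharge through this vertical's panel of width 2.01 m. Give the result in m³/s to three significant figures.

v̄ = (1.420 + 0.964) / 2 = 1.192 m/s
q = v̄ × d × w = 1.192 × 1.47 × 2.01 = 3.522 m³/s

3.52 m³/s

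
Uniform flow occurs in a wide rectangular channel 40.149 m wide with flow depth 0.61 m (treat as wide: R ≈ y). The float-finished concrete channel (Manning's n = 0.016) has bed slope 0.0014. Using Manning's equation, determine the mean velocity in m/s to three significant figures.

A = b·y = 40.149 × 0.61 = 24.49 m²
Wide channel: R ≈ y = 0.61 m
Q = (1/n)·A·R^(2/3)·S^(1/2) = (1/0.016) × 24.49 × 0.6100^(2/3) × 0.0014^(1/2) = 41.19 m³/s
V = Q/A = 41.19/24.49 = 1.682 m/s

1.68 m/s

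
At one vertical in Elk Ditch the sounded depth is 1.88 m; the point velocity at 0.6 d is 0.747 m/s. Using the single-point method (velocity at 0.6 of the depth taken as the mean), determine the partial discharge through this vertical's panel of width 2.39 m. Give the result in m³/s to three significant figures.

3.36 m³/s

v̄ = v₀.₆ = 0.747 m/s
q = v̄ × d × w = 0.7470 × 1.88 × 2.39 = 3.356 m³/s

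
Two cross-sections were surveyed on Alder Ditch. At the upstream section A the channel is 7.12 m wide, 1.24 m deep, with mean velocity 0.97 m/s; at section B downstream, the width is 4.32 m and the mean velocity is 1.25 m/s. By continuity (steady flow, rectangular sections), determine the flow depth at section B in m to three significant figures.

1.59 m

Q = A₁V₁ = (7.12×1.24) × 0.97 = 8.564 m³/s
d₂ = Q/(b₂ V₂) = 8.564/(4.32×1.25) = 1.586 m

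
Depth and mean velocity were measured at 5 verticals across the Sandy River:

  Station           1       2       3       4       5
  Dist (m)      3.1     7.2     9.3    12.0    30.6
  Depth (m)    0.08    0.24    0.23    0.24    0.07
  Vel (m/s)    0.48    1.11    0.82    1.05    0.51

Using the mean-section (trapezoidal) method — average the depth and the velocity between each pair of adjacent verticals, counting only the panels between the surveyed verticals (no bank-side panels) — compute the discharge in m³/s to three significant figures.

Panel 1-2: Δb = 4.1 m, d̄ = (0.08+0.24)/2 = 0.16, v̄ = (0.48+1.11)/2 = 0.795 → q = 4.1×0.16×0.795 = 0.5215 m³/s
Panel 2-3: Δb = 2.1 m, d̄ = (0.24+0.23)/2 = 0.235, v̄ = (1.11+0.82)/2 = 0.965 → q = 2.1×0.235×0.965 = 0.4762 m³/s
Panel 3-4: Δb = 2.7 m, d̄ = (0.23+0.24)/2 = 0.235, v̄ = (0.82+1.05)/2 = 0.935 → q = 2.7×0.235×0.935 = 0.5933 m³/s
Panel 4-5: Δb = 18.6 m, d̄ = (0.24+0.07)/2 = 0.155, v̄ = (1.05+0.51)/2 = 0.78 → q = 18.6×0.155×0.78 = 2.249 m³/s
Q = Σ q = 3.840 m³/s

3.84 m³/s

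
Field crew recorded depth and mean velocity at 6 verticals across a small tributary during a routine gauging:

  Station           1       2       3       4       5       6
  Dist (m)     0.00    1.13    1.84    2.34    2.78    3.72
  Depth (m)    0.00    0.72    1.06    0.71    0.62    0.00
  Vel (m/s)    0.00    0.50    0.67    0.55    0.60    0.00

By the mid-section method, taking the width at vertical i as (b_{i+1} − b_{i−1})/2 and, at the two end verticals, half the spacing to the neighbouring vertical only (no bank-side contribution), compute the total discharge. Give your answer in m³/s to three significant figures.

1.20 m³/s

w_2 = (1.84 − 0.00)/2 = 0.92 m; q_2 = 0.50 × 0.72 × 0.92 = 0.3312 m³/s
w_3 = (2.34 − 1.13)/2 = 0.605 m; q_3 = 0.67 × 1.06 × 0.605 = 0.4297 m³/s
w_4 = (2.78 − 1.84)/2 = 0.47 m; q_4 = 0.55 × 0.71 × 0.47 = 0.1835 m³/s
w_5 = (3.72 − 2.34)/2 = 0.69 m; q_5 = 0.60 × 0.62 × 0.69 = 0.2567 m³/s
Stations 1, 6 contribute zero (depth or velocity is 0).
Q = Σ qᵢ = 1.201 m³/s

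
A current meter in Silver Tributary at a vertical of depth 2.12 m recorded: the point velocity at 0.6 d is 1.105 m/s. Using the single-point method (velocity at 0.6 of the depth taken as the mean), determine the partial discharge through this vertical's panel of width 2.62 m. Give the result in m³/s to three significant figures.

6.14 m³/s

v̄ = v₀.₆ = 1.105 m/s
q = v̄ × d × w = 1.105 × 2.12 × 2.62 = 6.138 m³/s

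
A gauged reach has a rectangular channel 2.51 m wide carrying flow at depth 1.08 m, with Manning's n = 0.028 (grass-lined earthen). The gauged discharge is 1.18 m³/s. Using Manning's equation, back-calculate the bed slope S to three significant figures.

A = b·y = 2.51 × 1.08 = 2.711 m²
P = b + 2y = 2.51 + 2×1.08 = 4.670 m
R = A/P = 2.711/4.670 = 0.5805 m
S = (Q·n / (1·A·R^(2/3)))² = (1.18×0.028 / (1×2.711×0.6959))² = 0.0003068

0.000307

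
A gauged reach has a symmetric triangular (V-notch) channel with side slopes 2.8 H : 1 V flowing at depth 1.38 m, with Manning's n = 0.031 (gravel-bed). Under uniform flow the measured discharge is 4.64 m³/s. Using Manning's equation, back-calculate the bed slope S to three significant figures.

A = z·y² = 2.8×1.38² = 5.332 m²
P = 2y√(1+z²) = 2×1.38×√(1+2.8²) = 8.206 m
R = A/P = 5.332/8.206 = 0.6498 m
S = (Q·n / (1·A·R^(2/3)))² = (4.64×0.031 / (1×5.332×0.7502))² = 0.001293

0.00129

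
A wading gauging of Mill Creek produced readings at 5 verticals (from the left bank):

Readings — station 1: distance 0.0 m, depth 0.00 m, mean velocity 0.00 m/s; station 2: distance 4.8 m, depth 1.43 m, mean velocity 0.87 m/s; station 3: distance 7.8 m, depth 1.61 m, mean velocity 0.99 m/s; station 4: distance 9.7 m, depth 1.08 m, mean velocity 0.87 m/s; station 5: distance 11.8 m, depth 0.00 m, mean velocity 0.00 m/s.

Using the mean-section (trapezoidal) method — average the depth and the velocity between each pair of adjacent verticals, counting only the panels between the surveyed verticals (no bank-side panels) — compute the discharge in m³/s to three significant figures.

Panel 1-2: Δb = 4.8 m, d̄ = (0.00+1.43)/2 = 0.715, v̄ = (0.00+0.87)/2 = 0.435 → q = 4.8×0.715×0.435 = 1.493 m³/s
Panel 2-3: Δb = 3 m, d̄ = (1.43+1.61)/2 = 1.52, v̄ = (0.87+0.99)/2 = 0.93 → q = 3×1.52×0.93 = 4.241 m³/s
Panel 3-4: Δb = 1.9 m, d̄ = (1.61+1.08)/2 = 1.345, v̄ = (0.99+0.87)/2 = 0.93 → q = 1.9×1.345×0.93 = 2.377 m³/s
Panel 4-5: Δb = 2.1 m, d̄ = (1.08+0.00)/2 = 0.54, v̄ = (0.87+0.00)/2 = 0.435 → q = 2.1×0.54×0.435 = 0.4933 m³/s
Q = Σ q = 8.604 m³/s

8.60 m³/s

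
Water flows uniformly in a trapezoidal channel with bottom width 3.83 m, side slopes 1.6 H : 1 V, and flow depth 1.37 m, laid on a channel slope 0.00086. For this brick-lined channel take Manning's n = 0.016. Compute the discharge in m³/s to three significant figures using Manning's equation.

14.3 m³/s

A = (b + z·y)·y = (3.83 + 1.6×1.37)×1.37 = 8.250 m²
P = b + 2y√(1+z²) = 3.83 + 2×1.37×√(1+1.6²) = 9.000 m
R = A/P = 8.250/9.000 = 0.9167 m
Q = (1/n)·A·R^(2/3)·S^(1/2) = (1/0.016) × 8.250 × 0.9167^(2/3) × 0.00086^(1/2) = 14.27 m³/s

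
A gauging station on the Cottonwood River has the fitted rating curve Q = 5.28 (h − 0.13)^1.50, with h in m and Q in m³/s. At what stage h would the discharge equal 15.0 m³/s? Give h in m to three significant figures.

h − h₀ = (Q/C)^(1/b) = (15.0/5.28)^(1/1.50) = 2.006 m
h = 0.13 + 2.006 = 2.136 m

2.14 m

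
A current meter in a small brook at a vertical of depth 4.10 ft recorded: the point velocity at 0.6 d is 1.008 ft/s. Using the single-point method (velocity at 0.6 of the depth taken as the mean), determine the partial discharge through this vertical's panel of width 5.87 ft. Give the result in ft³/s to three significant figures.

24.3 ft³/s

v̄ = v₀.₆ = 1.008 ft/s
q = v̄ × d × w = 1.008 × 4.10 × 5.87 = 24.26 ft³/s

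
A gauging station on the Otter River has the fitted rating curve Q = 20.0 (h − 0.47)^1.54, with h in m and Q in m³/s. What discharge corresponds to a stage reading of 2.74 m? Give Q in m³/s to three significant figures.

Q = 20.0 × (2.74 − 0.47)^1.54 = 20.0 × 2.27^1.54 = 70.68 m³/s

70.7 m³/s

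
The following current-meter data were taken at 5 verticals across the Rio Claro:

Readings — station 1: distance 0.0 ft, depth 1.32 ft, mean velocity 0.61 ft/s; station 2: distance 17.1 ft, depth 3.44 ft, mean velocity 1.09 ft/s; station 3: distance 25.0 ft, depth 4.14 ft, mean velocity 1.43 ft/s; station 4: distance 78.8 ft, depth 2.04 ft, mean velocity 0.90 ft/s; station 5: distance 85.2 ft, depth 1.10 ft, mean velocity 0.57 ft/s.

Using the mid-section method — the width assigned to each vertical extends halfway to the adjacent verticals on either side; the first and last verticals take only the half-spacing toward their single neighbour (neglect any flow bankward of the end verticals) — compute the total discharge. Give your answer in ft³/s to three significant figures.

w_1 = (17.1 − 0.0)/2 = 8.55 ft; q_1 = 0.61 × 1.32 × 8.55 = 6.884 ft³/s
w_2 = (25.0 − 0.0)/2 = 12.5 ft; q_2 = 1.09 × 3.44 × 12.5 = 46.87 ft³/s
w_3 = (78.8 − 17.1)/2 = 30.85 ft; q_3 = 1.43 × 4.14 × 30.85 = 182.6 ft³/s
w_4 = (85.2 − 25.0)/2 = 30.1 ft; q_4 = 0.90 × 2.04 × 30.1 = 55.26 ft³/s
w_5 = (85.2 − 78.8)/2 = 3.2 ft; q_5 = 0.57 × 1.10 × 3.2 = 2.006 ft³/s
Q = Σ qᵢ = 293.7 ft³/s

294 ft³/s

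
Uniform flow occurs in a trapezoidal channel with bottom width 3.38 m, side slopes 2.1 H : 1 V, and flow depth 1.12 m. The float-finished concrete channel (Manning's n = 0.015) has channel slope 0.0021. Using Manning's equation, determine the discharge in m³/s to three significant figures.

16.2 m³/s

A = (b + z·y)·y = (3.38 + 2.1×1.12)×1.12 = 6.420 m²
P = b + 2y√(1+z²) = 3.38 + 2×1.12×√(1+2.1²) = 8.590 m
R = A/P = 6.420/8.590 = 0.7474 m
Q = (1/n)·A·R^(2/3)·S^(1/2) = (1/0.015) × 6.420 × 0.7474^(2/3) × 0.0021^(1/2) = 16.15 m³/s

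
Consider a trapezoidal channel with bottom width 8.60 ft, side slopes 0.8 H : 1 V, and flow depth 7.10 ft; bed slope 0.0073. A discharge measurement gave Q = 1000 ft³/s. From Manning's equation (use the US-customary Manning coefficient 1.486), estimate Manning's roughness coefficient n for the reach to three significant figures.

0.0313

A = (b + z·y)·y = (8.60 + 0.8×7.10)×7.10 = 101.4 ft²
P = b + 2y√(1+z²) = 8.60 + 2×7.10×√(1+0.8²) = 26.78 ft
R = A/P = 101.4/26.78 = 3.785 ft
n = (1.486/Q)·A·R^(2/3)·S^(1/2) = (1.486/1000) × 101.4 × 2.429 × 0.08544 = 0.03127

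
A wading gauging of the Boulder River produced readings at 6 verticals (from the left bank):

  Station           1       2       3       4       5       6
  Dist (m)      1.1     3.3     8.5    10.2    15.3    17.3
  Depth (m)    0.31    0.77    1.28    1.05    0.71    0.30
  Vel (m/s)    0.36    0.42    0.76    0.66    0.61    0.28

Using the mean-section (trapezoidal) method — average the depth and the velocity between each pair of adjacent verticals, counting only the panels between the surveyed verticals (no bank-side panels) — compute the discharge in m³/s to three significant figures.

Panel 1-2: Δb = 2.2 m, d̄ = (0.31+0.77)/2 = 0.54, v̄ = (0.36+0.42)/2 = 0.39 → q = 2.2×0.54×0.39 = 0.4633 m³/s
Panel 2-3: Δb = 5.2 m, d̄ = (0.77+1.28)/2 = 1.025, v̄ = (0.42+0.76)/2 = 0.59 → q = 5.2×1.025×0.59 = 3.145 m³/s
Panel 3-4: Δb = 1.7 m, d̄ = (1.28+1.05)/2 = 1.165, v̄ = (0.76+0.66)/2 = 0.71 → q = 1.7×1.165×0.71 = 1.406 m³/s
Panel 4-5: Δb = 5.1 m, d̄ = (1.05+0.71)/2 = 0.88, v̄ = (0.66+0.61)/2 = 0.635 → q = 5.1×0.88×0.635 = 2.850 m³/s
Panel 5-6: Δb = 2 m, d̄ = (0.71+0.30)/2 = 0.505, v̄ = (0.61+0.28)/2 = 0.445 → q = 2×0.505×0.445 = 0.4495 m³/s
Q = Σ q = 8.314 m³/s

8.31 m³/s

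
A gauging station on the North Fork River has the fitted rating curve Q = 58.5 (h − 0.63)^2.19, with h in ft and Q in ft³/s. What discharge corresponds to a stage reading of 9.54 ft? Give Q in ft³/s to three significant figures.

Q = 58.5 × (9.54 − 0.63)^2.19 = 58.5 × 8.91^2.19 = 7037 ft³/s

7040 ft³/s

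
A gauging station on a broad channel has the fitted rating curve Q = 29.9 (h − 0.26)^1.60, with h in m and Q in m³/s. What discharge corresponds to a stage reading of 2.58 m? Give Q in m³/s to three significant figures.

Q = 29.9 × (2.58 − 0.26)^1.60 = 29.9 × 2.32^1.60 = 114.9 m³/s

115 m³/s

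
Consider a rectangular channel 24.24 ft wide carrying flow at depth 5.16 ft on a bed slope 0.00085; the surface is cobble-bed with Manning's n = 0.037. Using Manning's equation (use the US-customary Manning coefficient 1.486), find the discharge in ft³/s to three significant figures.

A = b·y = 24.24 × 5.16 = 125.1 ft²
P = b + 2y = 24.24 + 2×5.16 = 34.56 ft
R = A/P = 125.1/34.56 = 3.619 ft
Q = (1.486/n)·A·R^(2/3)·S^(1/2) = (1.486/0.037) × 125.1 × 3.619^(2/3) × 0.00085^(1/2) = 345.2 ft³/s

345 ft³/s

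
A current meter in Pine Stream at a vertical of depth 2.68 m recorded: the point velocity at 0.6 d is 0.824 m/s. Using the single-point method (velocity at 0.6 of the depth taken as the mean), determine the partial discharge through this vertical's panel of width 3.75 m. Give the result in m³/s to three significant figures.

v̄ = v₀.₆ = 0.824 m/s
q = v̄ × d × w = 0.8240 × 2.68 × 3.75 = 8.281 m³/s

8.28 m³/s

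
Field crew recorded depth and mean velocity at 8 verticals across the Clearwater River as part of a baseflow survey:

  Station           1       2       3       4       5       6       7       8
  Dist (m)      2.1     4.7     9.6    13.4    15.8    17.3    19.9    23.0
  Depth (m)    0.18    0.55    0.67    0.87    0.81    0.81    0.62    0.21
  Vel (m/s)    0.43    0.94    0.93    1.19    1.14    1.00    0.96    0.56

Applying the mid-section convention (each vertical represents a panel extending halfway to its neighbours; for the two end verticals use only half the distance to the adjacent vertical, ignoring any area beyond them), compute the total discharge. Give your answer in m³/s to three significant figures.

w_1 = (4.7 − 2.1)/2 = 1.3 m; q_1 = 0.43 × 0.18 × 1.3 = 0.1006 m³/s
w_2 = (9.6 − 2.1)/2 = 3.75 m; q_2 = 0.94 × 0.55 × 3.75 = 1.939 m³/s
w_3 = (13.4 − 4.7)/2 = 4.35 m; q_3 = 0.93 × 0.67 × 4.35 = 2.710 m³/s
w_4 = (15.8 − 9.6)/2 = 3.1 m; q_4 = 1.19 × 0.87 × 3.1 = 3.209 m³/s
w_5 = (17.3 − 13.4)/2 = 1.95 m; q_5 = 1.14 × 0.81 × 1.95 = 1.801 m³/s
w_6 = (19.9 − 15.8)/2 = 2.05 m; q_6 = 1.00 × 0.81 × 2.05 = 1.661 m³/s
w_7 = (23.0 − 17.3)/2 = 2.85 m; q_7 = 0.96 × 0.62 × 2.85 = 1.696 m³/s
w_8 = (23.0 − 19.9)/2 = 1.55 m; q_8 = 0.56 × 0.21 × 1.55 = 0.1823 m³/s
Q = Σ qᵢ = 13.30 m³/s

13.3 m³/s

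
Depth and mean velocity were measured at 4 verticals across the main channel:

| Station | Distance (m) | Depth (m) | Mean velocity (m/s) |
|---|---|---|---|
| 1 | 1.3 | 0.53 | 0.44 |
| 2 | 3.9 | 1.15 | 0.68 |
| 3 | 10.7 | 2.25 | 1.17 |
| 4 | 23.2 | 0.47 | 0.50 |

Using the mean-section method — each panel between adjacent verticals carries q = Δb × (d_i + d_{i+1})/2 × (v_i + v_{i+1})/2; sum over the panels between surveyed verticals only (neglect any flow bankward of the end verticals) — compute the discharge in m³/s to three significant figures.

26.1 m³/s

Panel 1-2: Δb = 2.6 m, d̄ = (0.53+1.15)/2 = 0.84, v̄ = (0.44+0.68)/2 = 0.56 → q = 2.6×0.84×0.56 = 1.223 m³/s
Panel 2-3: Δb = 6.8 m, d̄ = (1.15+2.25)/2 = 1.7, v̄ = (0.68+1.17)/2 = 0.925 → q = 6.8×1.7×0.925 = 10.69 m³/s
Panel 3-4: Δb = 12.5 m, d̄ = (2.25+0.47)/2 = 1.36, v̄ = (1.17+0.50)/2 = 0.835 → q = 12.5×1.36×0.835 = 14.20 m³/s
Q = Σ q = 26.11 m³/s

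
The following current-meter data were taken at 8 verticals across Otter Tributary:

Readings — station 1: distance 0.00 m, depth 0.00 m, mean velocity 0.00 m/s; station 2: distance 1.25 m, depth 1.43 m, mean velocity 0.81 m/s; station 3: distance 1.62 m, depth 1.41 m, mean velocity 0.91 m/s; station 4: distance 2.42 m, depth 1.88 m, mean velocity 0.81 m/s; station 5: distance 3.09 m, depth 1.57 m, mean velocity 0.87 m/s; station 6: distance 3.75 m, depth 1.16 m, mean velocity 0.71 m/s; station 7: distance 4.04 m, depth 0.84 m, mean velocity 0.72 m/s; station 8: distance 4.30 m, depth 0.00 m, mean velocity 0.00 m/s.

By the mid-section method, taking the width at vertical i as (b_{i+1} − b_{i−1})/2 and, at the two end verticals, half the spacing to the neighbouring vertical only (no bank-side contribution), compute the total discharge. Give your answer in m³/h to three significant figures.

15400 m³/h

w_2 = (1.62 − 0.00)/2 = 0.81 m; q_2 = 0.81 × 1.43 × 0.81 = 0.9382 m³/s
w_3 = (2.42 − 1.25)/2 = 0.585 m; q_3 = 0.91 × 1.41 × 0.585 = 0.7506 m³/s
w_4 = (3.09 − 1.62)/2 = 0.735 m; q_4 = 0.81 × 1.88 × 0.735 = 1.119 m³/s
w_5 = (3.75 − 2.42)/2 = 0.665 m; q_5 = 0.87 × 1.57 × 0.665 = 0.9083 m³/s
w_6 = (4.04 − 3.09)/2 = 0.475 m; q_6 = 0.71 × 1.16 × 0.475 = 0.3912 m³/s
w_7 = (4.30 − 3.75)/2 = 0.275 m; q_7 = 0.72 × 0.84 × 0.275 = 0.1663 m³/s
Stations 1, 8 contribute zero (depth or velocity is 0).
Q = Σ qᵢ = 4.274 m³/s
= 4.274 × 3600 = 15390 m³/h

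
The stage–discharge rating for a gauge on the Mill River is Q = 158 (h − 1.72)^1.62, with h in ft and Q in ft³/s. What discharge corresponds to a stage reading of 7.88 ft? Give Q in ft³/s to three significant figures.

Q = 158 × (7.88 − 1.72)^1.62 = 158 × 6.16^1.62 = 3005 ft³/s

3000 ft³/s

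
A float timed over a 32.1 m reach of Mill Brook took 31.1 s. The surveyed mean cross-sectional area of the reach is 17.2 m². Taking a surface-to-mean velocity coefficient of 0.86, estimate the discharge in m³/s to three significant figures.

15.3 m³/s

v_surface = L / t̄ = 32.1 / 31.1 = 1.032 m/s
v_mean = 0.86 × 1.032 = 0.8877 m/s
Q = A × v_mean = 17.2 × 0.8877 = 15.27 m³/s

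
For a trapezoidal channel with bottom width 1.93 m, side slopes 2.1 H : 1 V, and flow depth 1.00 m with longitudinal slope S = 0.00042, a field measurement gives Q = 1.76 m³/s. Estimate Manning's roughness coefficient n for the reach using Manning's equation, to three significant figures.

0.0338

A = (b + z·y)·y = (1.93 + 2.1×1.00)×1.00 = 4.030 m²
P = b + 2y√(1+z²) = 1.93 + 2×1.00×√(1+2.1²) = 6.582 m
R = A/P = 4.030/6.582 = 0.6123 m
n = (1/Q)·A·R^(2/3)·S^(1/2) = (1/1.76) × 4.030 × 0.7211 × 0.02049 = 0.03384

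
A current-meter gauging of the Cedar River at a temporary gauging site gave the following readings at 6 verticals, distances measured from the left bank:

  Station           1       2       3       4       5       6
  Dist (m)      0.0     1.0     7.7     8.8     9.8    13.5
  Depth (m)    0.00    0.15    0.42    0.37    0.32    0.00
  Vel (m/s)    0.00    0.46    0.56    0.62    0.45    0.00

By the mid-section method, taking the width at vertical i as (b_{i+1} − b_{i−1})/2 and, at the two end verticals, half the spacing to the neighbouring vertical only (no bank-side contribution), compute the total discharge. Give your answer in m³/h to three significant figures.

w_2 = (7.7 − 0.0)/2 = 3.85 m; q_2 = 0.46 × 0.15 × 3.85 = 0.2657 m³/s
w_3 = (8.8 − 1.0)/2 = 3.9 m; q_3 = 0.56 × 0.42 × 3.9 = 0.9173 m³/s
w_4 = (9.8 − 7.7)/2 = 1.05 m; q_4 = 0.62 × 0.37 × 1.05 = 0.2409 m³/s
w_5 = (13.5 − 8.8)/2 = 2.35 m; q_5 = 0.45 × 0.32 × 2.35 = 0.3384 m³/s
Stations 1, 6 contribute zero (depth or velocity is 0).
Q = Σ qᵢ = 1.762 m³/s
= 1.762 × 3600 = 6344 m³/h

6340 m³/h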